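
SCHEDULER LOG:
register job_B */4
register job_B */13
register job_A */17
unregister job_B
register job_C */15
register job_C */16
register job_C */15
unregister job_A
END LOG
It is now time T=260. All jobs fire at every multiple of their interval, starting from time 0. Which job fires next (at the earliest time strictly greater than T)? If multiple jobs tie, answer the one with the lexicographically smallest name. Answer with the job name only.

Answer: job_C

Derivation:
Op 1: register job_B */4 -> active={job_B:*/4}
Op 2: register job_B */13 -> active={job_B:*/13}
Op 3: register job_A */17 -> active={job_A:*/17, job_B:*/13}
Op 4: unregister job_B -> active={job_A:*/17}
Op 5: register job_C */15 -> active={job_A:*/17, job_C:*/15}
Op 6: register job_C */16 -> active={job_A:*/17, job_C:*/16}
Op 7: register job_C */15 -> active={job_A:*/17, job_C:*/15}
Op 8: unregister job_A -> active={job_C:*/15}
  job_C: interval 15, next fire after T=260 is 270
Earliest = 270, winner (lex tiebreak) = job_C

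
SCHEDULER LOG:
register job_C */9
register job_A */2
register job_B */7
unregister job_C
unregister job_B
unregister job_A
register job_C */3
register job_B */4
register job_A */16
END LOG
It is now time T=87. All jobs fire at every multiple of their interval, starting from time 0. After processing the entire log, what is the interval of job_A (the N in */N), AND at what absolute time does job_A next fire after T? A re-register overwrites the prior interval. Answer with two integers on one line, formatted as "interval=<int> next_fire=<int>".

Op 1: register job_C */9 -> active={job_C:*/9}
Op 2: register job_A */2 -> active={job_A:*/2, job_C:*/9}
Op 3: register job_B */7 -> active={job_A:*/2, job_B:*/7, job_C:*/9}
Op 4: unregister job_C -> active={job_A:*/2, job_B:*/7}
Op 5: unregister job_B -> active={job_A:*/2}
Op 6: unregister job_A -> active={}
Op 7: register job_C */3 -> active={job_C:*/3}
Op 8: register job_B */4 -> active={job_B:*/4, job_C:*/3}
Op 9: register job_A */16 -> active={job_A:*/16, job_B:*/4, job_C:*/3}
Final interval of job_A = 16
Next fire of job_A after T=87: (87//16+1)*16 = 96

Answer: interval=16 next_fire=96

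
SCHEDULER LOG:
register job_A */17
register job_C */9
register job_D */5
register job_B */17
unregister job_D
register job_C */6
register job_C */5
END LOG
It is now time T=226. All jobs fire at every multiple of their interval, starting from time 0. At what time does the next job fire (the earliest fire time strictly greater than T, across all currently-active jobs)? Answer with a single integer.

Answer: 230

Derivation:
Op 1: register job_A */17 -> active={job_A:*/17}
Op 2: register job_C */9 -> active={job_A:*/17, job_C:*/9}
Op 3: register job_D */5 -> active={job_A:*/17, job_C:*/9, job_D:*/5}
Op 4: register job_B */17 -> active={job_A:*/17, job_B:*/17, job_C:*/9, job_D:*/5}
Op 5: unregister job_D -> active={job_A:*/17, job_B:*/17, job_C:*/9}
Op 6: register job_C */6 -> active={job_A:*/17, job_B:*/17, job_C:*/6}
Op 7: register job_C */5 -> active={job_A:*/17, job_B:*/17, job_C:*/5}
  job_A: interval 17, next fire after T=226 is 238
  job_B: interval 17, next fire after T=226 is 238
  job_C: interval 5, next fire after T=226 is 230
Earliest fire time = 230 (job job_C)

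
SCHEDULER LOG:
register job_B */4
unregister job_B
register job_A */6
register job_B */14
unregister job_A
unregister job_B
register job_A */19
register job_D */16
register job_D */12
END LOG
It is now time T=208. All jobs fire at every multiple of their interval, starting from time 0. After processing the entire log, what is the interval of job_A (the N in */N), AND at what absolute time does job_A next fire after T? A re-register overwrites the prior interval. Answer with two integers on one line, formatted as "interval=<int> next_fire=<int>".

Answer: interval=19 next_fire=209

Derivation:
Op 1: register job_B */4 -> active={job_B:*/4}
Op 2: unregister job_B -> active={}
Op 3: register job_A */6 -> active={job_A:*/6}
Op 4: register job_B */14 -> active={job_A:*/6, job_B:*/14}
Op 5: unregister job_A -> active={job_B:*/14}
Op 6: unregister job_B -> active={}
Op 7: register job_A */19 -> active={job_A:*/19}
Op 8: register job_D */16 -> active={job_A:*/19, job_D:*/16}
Op 9: register job_D */12 -> active={job_A:*/19, job_D:*/12}
Final interval of job_A = 19
Next fire of job_A after T=208: (208//19+1)*19 = 209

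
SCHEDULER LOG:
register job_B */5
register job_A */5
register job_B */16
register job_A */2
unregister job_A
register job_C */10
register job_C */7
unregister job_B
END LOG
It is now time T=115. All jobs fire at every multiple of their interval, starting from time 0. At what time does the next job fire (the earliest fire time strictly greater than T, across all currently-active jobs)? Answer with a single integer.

Answer: 119

Derivation:
Op 1: register job_B */5 -> active={job_B:*/5}
Op 2: register job_A */5 -> active={job_A:*/5, job_B:*/5}
Op 3: register job_B */16 -> active={job_A:*/5, job_B:*/16}
Op 4: register job_A */2 -> active={job_A:*/2, job_B:*/16}
Op 5: unregister job_A -> active={job_B:*/16}
Op 6: register job_C */10 -> active={job_B:*/16, job_C:*/10}
Op 7: register job_C */7 -> active={job_B:*/16, job_C:*/7}
Op 8: unregister job_B -> active={job_C:*/7}
  job_C: interval 7, next fire after T=115 is 119
Earliest fire time = 119 (job job_C)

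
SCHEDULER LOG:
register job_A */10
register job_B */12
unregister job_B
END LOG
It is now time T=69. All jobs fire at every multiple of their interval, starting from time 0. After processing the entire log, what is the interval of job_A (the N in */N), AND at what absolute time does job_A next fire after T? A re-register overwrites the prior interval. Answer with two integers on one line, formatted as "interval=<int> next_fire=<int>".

Answer: interval=10 next_fire=70

Derivation:
Op 1: register job_A */10 -> active={job_A:*/10}
Op 2: register job_B */12 -> active={job_A:*/10, job_B:*/12}
Op 3: unregister job_B -> active={job_A:*/10}
Final interval of job_A = 10
Next fire of job_A after T=69: (69//10+1)*10 = 70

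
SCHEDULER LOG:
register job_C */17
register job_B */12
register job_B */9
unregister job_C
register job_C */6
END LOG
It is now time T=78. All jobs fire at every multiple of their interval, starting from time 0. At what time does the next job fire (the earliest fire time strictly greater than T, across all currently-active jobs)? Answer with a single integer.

Answer: 81

Derivation:
Op 1: register job_C */17 -> active={job_C:*/17}
Op 2: register job_B */12 -> active={job_B:*/12, job_C:*/17}
Op 3: register job_B */9 -> active={job_B:*/9, job_C:*/17}
Op 4: unregister job_C -> active={job_B:*/9}
Op 5: register job_C */6 -> active={job_B:*/9, job_C:*/6}
  job_B: interval 9, next fire after T=78 is 81
  job_C: interval 6, next fire after T=78 is 84
Earliest fire time = 81 (job job_B)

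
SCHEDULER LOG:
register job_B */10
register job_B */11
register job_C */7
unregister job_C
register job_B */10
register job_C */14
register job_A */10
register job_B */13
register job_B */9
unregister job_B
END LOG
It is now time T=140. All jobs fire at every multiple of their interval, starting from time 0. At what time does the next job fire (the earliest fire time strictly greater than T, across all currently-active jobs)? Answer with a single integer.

Op 1: register job_B */10 -> active={job_B:*/10}
Op 2: register job_B */11 -> active={job_B:*/11}
Op 3: register job_C */7 -> active={job_B:*/11, job_C:*/7}
Op 4: unregister job_C -> active={job_B:*/11}
Op 5: register job_B */10 -> active={job_B:*/10}
Op 6: register job_C */14 -> active={job_B:*/10, job_C:*/14}
Op 7: register job_A */10 -> active={job_A:*/10, job_B:*/10, job_C:*/14}
Op 8: register job_B */13 -> active={job_A:*/10, job_B:*/13, job_C:*/14}
Op 9: register job_B */9 -> active={job_A:*/10, job_B:*/9, job_C:*/14}
Op 10: unregister job_B -> active={job_A:*/10, job_C:*/14}
  job_A: interval 10, next fire after T=140 is 150
  job_C: interval 14, next fire after T=140 is 154
Earliest fire time = 150 (job job_A)

Answer: 150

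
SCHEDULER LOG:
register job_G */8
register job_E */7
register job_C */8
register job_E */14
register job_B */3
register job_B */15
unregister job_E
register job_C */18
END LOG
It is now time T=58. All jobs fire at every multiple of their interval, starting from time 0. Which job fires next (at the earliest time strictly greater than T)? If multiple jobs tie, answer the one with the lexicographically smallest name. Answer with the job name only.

Op 1: register job_G */8 -> active={job_G:*/8}
Op 2: register job_E */7 -> active={job_E:*/7, job_G:*/8}
Op 3: register job_C */8 -> active={job_C:*/8, job_E:*/7, job_G:*/8}
Op 4: register job_E */14 -> active={job_C:*/8, job_E:*/14, job_G:*/8}
Op 5: register job_B */3 -> active={job_B:*/3, job_C:*/8, job_E:*/14, job_G:*/8}
Op 6: register job_B */15 -> active={job_B:*/15, job_C:*/8, job_E:*/14, job_G:*/8}
Op 7: unregister job_E -> active={job_B:*/15, job_C:*/8, job_G:*/8}
Op 8: register job_C */18 -> active={job_B:*/15, job_C:*/18, job_G:*/8}
  job_B: interval 15, next fire after T=58 is 60
  job_C: interval 18, next fire after T=58 is 72
  job_G: interval 8, next fire after T=58 is 64
Earliest = 60, winner (lex tiebreak) = job_B

Answer: job_B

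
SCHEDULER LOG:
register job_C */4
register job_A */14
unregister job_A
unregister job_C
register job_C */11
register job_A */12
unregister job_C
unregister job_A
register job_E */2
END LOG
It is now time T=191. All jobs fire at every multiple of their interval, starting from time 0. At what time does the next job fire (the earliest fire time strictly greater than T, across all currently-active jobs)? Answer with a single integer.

Op 1: register job_C */4 -> active={job_C:*/4}
Op 2: register job_A */14 -> active={job_A:*/14, job_C:*/4}
Op 3: unregister job_A -> active={job_C:*/4}
Op 4: unregister job_C -> active={}
Op 5: register job_C */11 -> active={job_C:*/11}
Op 6: register job_A */12 -> active={job_A:*/12, job_C:*/11}
Op 7: unregister job_C -> active={job_A:*/12}
Op 8: unregister job_A -> active={}
Op 9: register job_E */2 -> active={job_E:*/2}
  job_E: interval 2, next fire after T=191 is 192
Earliest fire time = 192 (job job_E)

Answer: 192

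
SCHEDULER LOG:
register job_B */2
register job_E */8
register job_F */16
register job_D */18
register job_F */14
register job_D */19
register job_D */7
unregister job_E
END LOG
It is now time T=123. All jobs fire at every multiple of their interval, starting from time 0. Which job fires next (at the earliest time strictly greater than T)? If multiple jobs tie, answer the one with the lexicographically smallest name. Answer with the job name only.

Op 1: register job_B */2 -> active={job_B:*/2}
Op 2: register job_E */8 -> active={job_B:*/2, job_E:*/8}
Op 3: register job_F */16 -> active={job_B:*/2, job_E:*/8, job_F:*/16}
Op 4: register job_D */18 -> active={job_B:*/2, job_D:*/18, job_E:*/8, job_F:*/16}
Op 5: register job_F */14 -> active={job_B:*/2, job_D:*/18, job_E:*/8, job_F:*/14}
Op 6: register job_D */19 -> active={job_B:*/2, job_D:*/19, job_E:*/8, job_F:*/14}
Op 7: register job_D */7 -> active={job_B:*/2, job_D:*/7, job_E:*/8, job_F:*/14}
Op 8: unregister job_E -> active={job_B:*/2, job_D:*/7, job_F:*/14}
  job_B: interval 2, next fire after T=123 is 124
  job_D: interval 7, next fire after T=123 is 126
  job_F: interval 14, next fire after T=123 is 126
Earliest = 124, winner (lex tiebreak) = job_B

Answer: job_B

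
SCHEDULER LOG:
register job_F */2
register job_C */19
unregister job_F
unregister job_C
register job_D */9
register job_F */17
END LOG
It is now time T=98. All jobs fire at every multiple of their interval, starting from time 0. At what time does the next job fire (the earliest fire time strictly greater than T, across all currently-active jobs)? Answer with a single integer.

Op 1: register job_F */2 -> active={job_F:*/2}
Op 2: register job_C */19 -> active={job_C:*/19, job_F:*/2}
Op 3: unregister job_F -> active={job_C:*/19}
Op 4: unregister job_C -> active={}
Op 5: register job_D */9 -> active={job_D:*/9}
Op 6: register job_F */17 -> active={job_D:*/9, job_F:*/17}
  job_D: interval 9, next fire after T=98 is 99
  job_F: interval 17, next fire after T=98 is 102
Earliest fire time = 99 (job job_D)

Answer: 99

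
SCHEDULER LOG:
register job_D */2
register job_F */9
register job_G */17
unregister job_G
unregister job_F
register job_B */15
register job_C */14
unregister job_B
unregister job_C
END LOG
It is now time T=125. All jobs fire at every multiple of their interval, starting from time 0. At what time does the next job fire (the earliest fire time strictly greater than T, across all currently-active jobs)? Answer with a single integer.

Op 1: register job_D */2 -> active={job_D:*/2}
Op 2: register job_F */9 -> active={job_D:*/2, job_F:*/9}
Op 3: register job_G */17 -> active={job_D:*/2, job_F:*/9, job_G:*/17}
Op 4: unregister job_G -> active={job_D:*/2, job_F:*/9}
Op 5: unregister job_F -> active={job_D:*/2}
Op 6: register job_B */15 -> active={job_B:*/15, job_D:*/2}
Op 7: register job_C */14 -> active={job_B:*/15, job_C:*/14, job_D:*/2}
Op 8: unregister job_B -> active={job_C:*/14, job_D:*/2}
Op 9: unregister job_C -> active={job_D:*/2}
  job_D: interval 2, next fire after T=125 is 126
Earliest fire time = 126 (job job_D)

Answer: 126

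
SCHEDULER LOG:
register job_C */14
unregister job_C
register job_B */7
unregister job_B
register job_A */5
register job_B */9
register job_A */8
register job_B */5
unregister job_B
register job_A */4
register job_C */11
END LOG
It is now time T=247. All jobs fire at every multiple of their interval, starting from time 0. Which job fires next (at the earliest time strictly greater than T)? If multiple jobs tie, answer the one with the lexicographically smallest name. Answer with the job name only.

Op 1: register job_C */14 -> active={job_C:*/14}
Op 2: unregister job_C -> active={}
Op 3: register job_B */7 -> active={job_B:*/7}
Op 4: unregister job_B -> active={}
Op 5: register job_A */5 -> active={job_A:*/5}
Op 6: register job_B */9 -> active={job_A:*/5, job_B:*/9}
Op 7: register job_A */8 -> active={job_A:*/8, job_B:*/9}
Op 8: register job_B */5 -> active={job_A:*/8, job_B:*/5}
Op 9: unregister job_B -> active={job_A:*/8}
Op 10: register job_A */4 -> active={job_A:*/4}
Op 11: register job_C */11 -> active={job_A:*/4, job_C:*/11}
  job_A: interval 4, next fire after T=247 is 248
  job_C: interval 11, next fire after T=247 is 253
Earliest = 248, winner (lex tiebreak) = job_A

Answer: job_A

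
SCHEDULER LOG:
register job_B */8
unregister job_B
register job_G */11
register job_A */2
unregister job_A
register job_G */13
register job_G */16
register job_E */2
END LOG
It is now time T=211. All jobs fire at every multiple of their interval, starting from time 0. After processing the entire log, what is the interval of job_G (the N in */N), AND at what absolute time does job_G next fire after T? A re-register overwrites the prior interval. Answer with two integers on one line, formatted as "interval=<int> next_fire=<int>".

Op 1: register job_B */8 -> active={job_B:*/8}
Op 2: unregister job_B -> active={}
Op 3: register job_G */11 -> active={job_G:*/11}
Op 4: register job_A */2 -> active={job_A:*/2, job_G:*/11}
Op 5: unregister job_A -> active={job_G:*/11}
Op 6: register job_G */13 -> active={job_G:*/13}
Op 7: register job_G */16 -> active={job_G:*/16}
Op 8: register job_E */2 -> active={job_E:*/2, job_G:*/16}
Final interval of job_G = 16
Next fire of job_G after T=211: (211//16+1)*16 = 224

Answer: interval=16 next_fire=224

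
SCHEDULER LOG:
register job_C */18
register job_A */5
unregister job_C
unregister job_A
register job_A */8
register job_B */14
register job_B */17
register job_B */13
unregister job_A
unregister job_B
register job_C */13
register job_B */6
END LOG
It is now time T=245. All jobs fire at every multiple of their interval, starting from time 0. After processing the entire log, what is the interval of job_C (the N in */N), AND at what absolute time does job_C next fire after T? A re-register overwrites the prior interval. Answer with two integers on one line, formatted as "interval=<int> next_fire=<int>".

Op 1: register job_C */18 -> active={job_C:*/18}
Op 2: register job_A */5 -> active={job_A:*/5, job_C:*/18}
Op 3: unregister job_C -> active={job_A:*/5}
Op 4: unregister job_A -> active={}
Op 5: register job_A */8 -> active={job_A:*/8}
Op 6: register job_B */14 -> active={job_A:*/8, job_B:*/14}
Op 7: register job_B */17 -> active={job_A:*/8, job_B:*/17}
Op 8: register job_B */13 -> active={job_A:*/8, job_B:*/13}
Op 9: unregister job_A -> active={job_B:*/13}
Op 10: unregister job_B -> active={}
Op 11: register job_C */13 -> active={job_C:*/13}
Op 12: register job_B */6 -> active={job_B:*/6, job_C:*/13}
Final interval of job_C = 13
Next fire of job_C after T=245: (245//13+1)*13 = 247

Answer: interval=13 next_fire=247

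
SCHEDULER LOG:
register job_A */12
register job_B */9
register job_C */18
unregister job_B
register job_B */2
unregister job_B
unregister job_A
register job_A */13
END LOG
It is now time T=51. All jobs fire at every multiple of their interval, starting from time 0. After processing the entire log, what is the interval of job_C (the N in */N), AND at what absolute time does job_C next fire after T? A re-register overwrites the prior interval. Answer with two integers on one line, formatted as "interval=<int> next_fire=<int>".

Answer: interval=18 next_fire=54

Derivation:
Op 1: register job_A */12 -> active={job_A:*/12}
Op 2: register job_B */9 -> active={job_A:*/12, job_B:*/9}
Op 3: register job_C */18 -> active={job_A:*/12, job_B:*/9, job_C:*/18}
Op 4: unregister job_B -> active={job_A:*/12, job_C:*/18}
Op 5: register job_B */2 -> active={job_A:*/12, job_B:*/2, job_C:*/18}
Op 6: unregister job_B -> active={job_A:*/12, job_C:*/18}
Op 7: unregister job_A -> active={job_C:*/18}
Op 8: register job_A */13 -> active={job_A:*/13, job_C:*/18}
Final interval of job_C = 18
Next fire of job_C after T=51: (51//18+1)*18 = 54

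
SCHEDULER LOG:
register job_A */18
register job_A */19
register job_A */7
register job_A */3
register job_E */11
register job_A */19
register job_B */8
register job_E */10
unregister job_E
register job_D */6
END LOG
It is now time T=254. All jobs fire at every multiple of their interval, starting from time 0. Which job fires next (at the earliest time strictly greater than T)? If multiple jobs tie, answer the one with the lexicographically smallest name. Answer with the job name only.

Answer: job_B

Derivation:
Op 1: register job_A */18 -> active={job_A:*/18}
Op 2: register job_A */19 -> active={job_A:*/19}
Op 3: register job_A */7 -> active={job_A:*/7}
Op 4: register job_A */3 -> active={job_A:*/3}
Op 5: register job_E */11 -> active={job_A:*/3, job_E:*/11}
Op 6: register job_A */19 -> active={job_A:*/19, job_E:*/11}
Op 7: register job_B */8 -> active={job_A:*/19, job_B:*/8, job_E:*/11}
Op 8: register job_E */10 -> active={job_A:*/19, job_B:*/8, job_E:*/10}
Op 9: unregister job_E -> active={job_A:*/19, job_B:*/8}
Op 10: register job_D */6 -> active={job_A:*/19, job_B:*/8, job_D:*/6}
  job_A: interval 19, next fire after T=254 is 266
  job_B: interval 8, next fire after T=254 is 256
  job_D: interval 6, next fire after T=254 is 258
Earliest = 256, winner (lex tiebreak) = job_B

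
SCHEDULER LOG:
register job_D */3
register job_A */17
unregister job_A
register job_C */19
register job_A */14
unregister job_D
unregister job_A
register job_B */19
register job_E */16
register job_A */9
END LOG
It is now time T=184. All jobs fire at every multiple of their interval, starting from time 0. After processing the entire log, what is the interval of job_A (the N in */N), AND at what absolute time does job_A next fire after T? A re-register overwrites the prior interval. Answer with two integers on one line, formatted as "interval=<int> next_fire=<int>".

Answer: interval=9 next_fire=189

Derivation:
Op 1: register job_D */3 -> active={job_D:*/3}
Op 2: register job_A */17 -> active={job_A:*/17, job_D:*/3}
Op 3: unregister job_A -> active={job_D:*/3}
Op 4: register job_C */19 -> active={job_C:*/19, job_D:*/3}
Op 5: register job_A */14 -> active={job_A:*/14, job_C:*/19, job_D:*/3}
Op 6: unregister job_D -> active={job_A:*/14, job_C:*/19}
Op 7: unregister job_A -> active={job_C:*/19}
Op 8: register job_B */19 -> active={job_B:*/19, job_C:*/19}
Op 9: register job_E */16 -> active={job_B:*/19, job_C:*/19, job_E:*/16}
Op 10: register job_A */9 -> active={job_A:*/9, job_B:*/19, job_C:*/19, job_E:*/16}
Final interval of job_A = 9
Next fire of job_A after T=184: (184//9+1)*9 = 189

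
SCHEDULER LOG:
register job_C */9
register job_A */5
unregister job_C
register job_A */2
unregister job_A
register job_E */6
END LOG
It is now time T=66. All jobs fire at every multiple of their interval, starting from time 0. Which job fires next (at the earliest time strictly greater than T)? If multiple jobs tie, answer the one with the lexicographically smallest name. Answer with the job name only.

Op 1: register job_C */9 -> active={job_C:*/9}
Op 2: register job_A */5 -> active={job_A:*/5, job_C:*/9}
Op 3: unregister job_C -> active={job_A:*/5}
Op 4: register job_A */2 -> active={job_A:*/2}
Op 5: unregister job_A -> active={}
Op 6: register job_E */6 -> active={job_E:*/6}
  job_E: interval 6, next fire after T=66 is 72
Earliest = 72, winner (lex tiebreak) = job_E

Answer: job_E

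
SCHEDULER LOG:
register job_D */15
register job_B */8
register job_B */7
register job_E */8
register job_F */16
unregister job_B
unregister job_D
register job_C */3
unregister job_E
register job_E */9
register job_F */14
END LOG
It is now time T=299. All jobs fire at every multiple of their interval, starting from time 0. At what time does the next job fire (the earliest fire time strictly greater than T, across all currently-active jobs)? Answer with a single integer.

Op 1: register job_D */15 -> active={job_D:*/15}
Op 2: register job_B */8 -> active={job_B:*/8, job_D:*/15}
Op 3: register job_B */7 -> active={job_B:*/7, job_D:*/15}
Op 4: register job_E */8 -> active={job_B:*/7, job_D:*/15, job_E:*/8}
Op 5: register job_F */16 -> active={job_B:*/7, job_D:*/15, job_E:*/8, job_F:*/16}
Op 6: unregister job_B -> active={job_D:*/15, job_E:*/8, job_F:*/16}
Op 7: unregister job_D -> active={job_E:*/8, job_F:*/16}
Op 8: register job_C */3 -> active={job_C:*/3, job_E:*/8, job_F:*/16}
Op 9: unregister job_E -> active={job_C:*/3, job_F:*/16}
Op 10: register job_E */9 -> active={job_C:*/3, job_E:*/9, job_F:*/16}
Op 11: register job_F */14 -> active={job_C:*/3, job_E:*/9, job_F:*/14}
  job_C: interval 3, next fire after T=299 is 300
  job_E: interval 9, next fire after T=299 is 306
  job_F: interval 14, next fire after T=299 is 308
Earliest fire time = 300 (job job_C)

Answer: 300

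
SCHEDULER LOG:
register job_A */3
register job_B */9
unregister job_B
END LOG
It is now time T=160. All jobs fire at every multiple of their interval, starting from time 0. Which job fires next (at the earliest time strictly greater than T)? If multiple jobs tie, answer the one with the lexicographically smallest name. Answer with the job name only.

Op 1: register job_A */3 -> active={job_A:*/3}
Op 2: register job_B */9 -> active={job_A:*/3, job_B:*/9}
Op 3: unregister job_B -> active={job_A:*/3}
  job_A: interval 3, next fire after T=160 is 162
Earliest = 162, winner (lex tiebreak) = job_A

Answer: job_A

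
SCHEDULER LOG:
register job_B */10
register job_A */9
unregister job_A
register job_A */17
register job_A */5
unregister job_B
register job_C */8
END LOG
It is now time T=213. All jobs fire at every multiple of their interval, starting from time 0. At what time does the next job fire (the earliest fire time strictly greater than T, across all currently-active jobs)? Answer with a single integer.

Op 1: register job_B */10 -> active={job_B:*/10}
Op 2: register job_A */9 -> active={job_A:*/9, job_B:*/10}
Op 3: unregister job_A -> active={job_B:*/10}
Op 4: register job_A */17 -> active={job_A:*/17, job_B:*/10}
Op 5: register job_A */5 -> active={job_A:*/5, job_B:*/10}
Op 6: unregister job_B -> active={job_A:*/5}
Op 7: register job_C */8 -> active={job_A:*/5, job_C:*/8}
  job_A: interval 5, next fire after T=213 is 215
  job_C: interval 8, next fire after T=213 is 216
Earliest fire time = 215 (job job_A)

Answer: 215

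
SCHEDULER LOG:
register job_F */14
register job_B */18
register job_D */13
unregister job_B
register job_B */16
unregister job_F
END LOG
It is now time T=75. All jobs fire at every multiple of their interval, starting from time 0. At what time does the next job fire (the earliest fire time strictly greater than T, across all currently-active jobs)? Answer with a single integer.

Op 1: register job_F */14 -> active={job_F:*/14}
Op 2: register job_B */18 -> active={job_B:*/18, job_F:*/14}
Op 3: register job_D */13 -> active={job_B:*/18, job_D:*/13, job_F:*/14}
Op 4: unregister job_B -> active={job_D:*/13, job_F:*/14}
Op 5: register job_B */16 -> active={job_B:*/16, job_D:*/13, job_F:*/14}
Op 6: unregister job_F -> active={job_B:*/16, job_D:*/13}
  job_B: interval 16, next fire after T=75 is 80
  job_D: interval 13, next fire after T=75 is 78
Earliest fire time = 78 (job job_D)

Answer: 78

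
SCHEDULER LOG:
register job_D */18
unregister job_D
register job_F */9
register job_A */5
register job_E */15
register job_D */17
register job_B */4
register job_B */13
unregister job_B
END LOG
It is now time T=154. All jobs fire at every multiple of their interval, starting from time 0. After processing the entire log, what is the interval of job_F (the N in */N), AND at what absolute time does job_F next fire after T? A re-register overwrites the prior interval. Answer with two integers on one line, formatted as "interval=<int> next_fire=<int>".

Op 1: register job_D */18 -> active={job_D:*/18}
Op 2: unregister job_D -> active={}
Op 3: register job_F */9 -> active={job_F:*/9}
Op 4: register job_A */5 -> active={job_A:*/5, job_F:*/9}
Op 5: register job_E */15 -> active={job_A:*/5, job_E:*/15, job_F:*/9}
Op 6: register job_D */17 -> active={job_A:*/5, job_D:*/17, job_E:*/15, job_F:*/9}
Op 7: register job_B */4 -> active={job_A:*/5, job_B:*/4, job_D:*/17, job_E:*/15, job_F:*/9}
Op 8: register job_B */13 -> active={job_A:*/5, job_B:*/13, job_D:*/17, job_E:*/15, job_F:*/9}
Op 9: unregister job_B -> active={job_A:*/5, job_D:*/17, job_E:*/15, job_F:*/9}
Final interval of job_F = 9
Next fire of job_F after T=154: (154//9+1)*9 = 162

Answer: interval=9 next_fire=162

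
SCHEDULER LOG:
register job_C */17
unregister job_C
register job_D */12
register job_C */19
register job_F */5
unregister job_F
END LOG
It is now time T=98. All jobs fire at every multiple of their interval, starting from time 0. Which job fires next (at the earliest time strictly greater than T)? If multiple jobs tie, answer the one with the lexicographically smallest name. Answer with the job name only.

Answer: job_D

Derivation:
Op 1: register job_C */17 -> active={job_C:*/17}
Op 2: unregister job_C -> active={}
Op 3: register job_D */12 -> active={job_D:*/12}
Op 4: register job_C */19 -> active={job_C:*/19, job_D:*/12}
Op 5: register job_F */5 -> active={job_C:*/19, job_D:*/12, job_F:*/5}
Op 6: unregister job_F -> active={job_C:*/19, job_D:*/12}
  job_C: interval 19, next fire after T=98 is 114
  job_D: interval 12, next fire after T=98 is 108
Earliest = 108, winner (lex tiebreak) = job_D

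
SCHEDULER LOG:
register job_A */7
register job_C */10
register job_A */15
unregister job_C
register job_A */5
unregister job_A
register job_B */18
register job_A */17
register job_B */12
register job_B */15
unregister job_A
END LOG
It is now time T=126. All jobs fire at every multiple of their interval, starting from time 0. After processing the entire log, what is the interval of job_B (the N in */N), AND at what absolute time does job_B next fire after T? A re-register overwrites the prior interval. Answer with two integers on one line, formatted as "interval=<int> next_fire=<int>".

Op 1: register job_A */7 -> active={job_A:*/7}
Op 2: register job_C */10 -> active={job_A:*/7, job_C:*/10}
Op 3: register job_A */15 -> active={job_A:*/15, job_C:*/10}
Op 4: unregister job_C -> active={job_A:*/15}
Op 5: register job_A */5 -> active={job_A:*/5}
Op 6: unregister job_A -> active={}
Op 7: register job_B */18 -> active={job_B:*/18}
Op 8: register job_A */17 -> active={job_A:*/17, job_B:*/18}
Op 9: register job_B */12 -> active={job_A:*/17, job_B:*/12}
Op 10: register job_B */15 -> active={job_A:*/17, job_B:*/15}
Op 11: unregister job_A -> active={job_B:*/15}
Final interval of job_B = 15
Next fire of job_B after T=126: (126//15+1)*15 = 135

Answer: interval=15 next_fire=135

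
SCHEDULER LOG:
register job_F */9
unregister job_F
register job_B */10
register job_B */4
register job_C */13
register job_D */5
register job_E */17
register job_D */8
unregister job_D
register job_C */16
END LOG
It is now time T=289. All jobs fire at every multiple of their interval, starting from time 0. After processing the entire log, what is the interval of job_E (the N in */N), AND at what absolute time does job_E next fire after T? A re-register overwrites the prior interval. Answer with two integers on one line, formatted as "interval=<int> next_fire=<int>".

Op 1: register job_F */9 -> active={job_F:*/9}
Op 2: unregister job_F -> active={}
Op 3: register job_B */10 -> active={job_B:*/10}
Op 4: register job_B */4 -> active={job_B:*/4}
Op 5: register job_C */13 -> active={job_B:*/4, job_C:*/13}
Op 6: register job_D */5 -> active={job_B:*/4, job_C:*/13, job_D:*/5}
Op 7: register job_E */17 -> active={job_B:*/4, job_C:*/13, job_D:*/5, job_E:*/17}
Op 8: register job_D */8 -> active={job_B:*/4, job_C:*/13, job_D:*/8, job_E:*/17}
Op 9: unregister job_D -> active={job_B:*/4, job_C:*/13, job_E:*/17}
Op 10: register job_C */16 -> active={job_B:*/4, job_C:*/16, job_E:*/17}
Final interval of job_E = 17
Next fire of job_E after T=289: (289//17+1)*17 = 306

Answer: interval=17 next_fire=306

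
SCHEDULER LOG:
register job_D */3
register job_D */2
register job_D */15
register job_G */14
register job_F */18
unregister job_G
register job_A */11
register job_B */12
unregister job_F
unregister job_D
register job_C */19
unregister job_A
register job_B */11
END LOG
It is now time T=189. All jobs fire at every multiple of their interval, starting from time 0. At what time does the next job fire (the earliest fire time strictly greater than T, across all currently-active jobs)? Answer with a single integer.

Op 1: register job_D */3 -> active={job_D:*/3}
Op 2: register job_D */2 -> active={job_D:*/2}
Op 3: register job_D */15 -> active={job_D:*/15}
Op 4: register job_G */14 -> active={job_D:*/15, job_G:*/14}
Op 5: register job_F */18 -> active={job_D:*/15, job_F:*/18, job_G:*/14}
Op 6: unregister job_G -> active={job_D:*/15, job_F:*/18}
Op 7: register job_A */11 -> active={job_A:*/11, job_D:*/15, job_F:*/18}
Op 8: register job_B */12 -> active={job_A:*/11, job_B:*/12, job_D:*/15, job_F:*/18}
Op 9: unregister job_F -> active={job_A:*/11, job_B:*/12, job_D:*/15}
Op 10: unregister job_D -> active={job_A:*/11, job_B:*/12}
Op 11: register job_C */19 -> active={job_A:*/11, job_B:*/12, job_C:*/19}
Op 12: unregister job_A -> active={job_B:*/12, job_C:*/19}
Op 13: register job_B */11 -> active={job_B:*/11, job_C:*/19}
  job_B: interval 11, next fire after T=189 is 198
  job_C: interval 19, next fire after T=189 is 190
Earliest fire time = 190 (job job_C)

Answer: 190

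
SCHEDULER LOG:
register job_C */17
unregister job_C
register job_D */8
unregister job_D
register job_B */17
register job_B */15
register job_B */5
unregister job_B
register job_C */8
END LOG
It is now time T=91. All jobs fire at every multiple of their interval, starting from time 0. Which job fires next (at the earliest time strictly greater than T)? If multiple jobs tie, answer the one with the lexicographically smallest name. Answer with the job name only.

Op 1: register job_C */17 -> active={job_C:*/17}
Op 2: unregister job_C -> active={}
Op 3: register job_D */8 -> active={job_D:*/8}
Op 4: unregister job_D -> active={}
Op 5: register job_B */17 -> active={job_B:*/17}
Op 6: register job_B */15 -> active={job_B:*/15}
Op 7: register job_B */5 -> active={job_B:*/5}
Op 8: unregister job_B -> active={}
Op 9: register job_C */8 -> active={job_C:*/8}
  job_C: interval 8, next fire after T=91 is 96
Earliest = 96, winner (lex tiebreak) = job_C

Answer: job_C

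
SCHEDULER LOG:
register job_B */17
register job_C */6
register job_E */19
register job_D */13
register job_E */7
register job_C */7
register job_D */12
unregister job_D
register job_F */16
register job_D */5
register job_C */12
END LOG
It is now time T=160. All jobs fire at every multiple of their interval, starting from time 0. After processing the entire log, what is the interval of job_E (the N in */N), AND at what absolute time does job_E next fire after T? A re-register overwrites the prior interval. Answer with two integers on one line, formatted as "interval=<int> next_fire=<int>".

Answer: interval=7 next_fire=161

Derivation:
Op 1: register job_B */17 -> active={job_B:*/17}
Op 2: register job_C */6 -> active={job_B:*/17, job_C:*/6}
Op 3: register job_E */19 -> active={job_B:*/17, job_C:*/6, job_E:*/19}
Op 4: register job_D */13 -> active={job_B:*/17, job_C:*/6, job_D:*/13, job_E:*/19}
Op 5: register job_E */7 -> active={job_B:*/17, job_C:*/6, job_D:*/13, job_E:*/7}
Op 6: register job_C */7 -> active={job_B:*/17, job_C:*/7, job_D:*/13, job_E:*/7}
Op 7: register job_D */12 -> active={job_B:*/17, job_C:*/7, job_D:*/12, job_E:*/7}
Op 8: unregister job_D -> active={job_B:*/17, job_C:*/7, job_E:*/7}
Op 9: register job_F */16 -> active={job_B:*/17, job_C:*/7, job_E:*/7, job_F:*/16}
Op 10: register job_D */5 -> active={job_B:*/17, job_C:*/7, job_D:*/5, job_E:*/7, job_F:*/16}
Op 11: register job_C */12 -> active={job_B:*/17, job_C:*/12, job_D:*/5, job_E:*/7, job_F:*/16}
Final interval of job_E = 7
Next fire of job_E after T=160: (160//7+1)*7 = 161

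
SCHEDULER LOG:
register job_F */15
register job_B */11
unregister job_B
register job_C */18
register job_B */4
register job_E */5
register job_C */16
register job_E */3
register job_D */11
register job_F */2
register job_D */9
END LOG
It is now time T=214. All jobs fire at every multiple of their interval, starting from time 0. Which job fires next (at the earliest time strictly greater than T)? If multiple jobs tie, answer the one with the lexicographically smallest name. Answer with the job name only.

Answer: job_B

Derivation:
Op 1: register job_F */15 -> active={job_F:*/15}
Op 2: register job_B */11 -> active={job_B:*/11, job_F:*/15}
Op 3: unregister job_B -> active={job_F:*/15}
Op 4: register job_C */18 -> active={job_C:*/18, job_F:*/15}
Op 5: register job_B */4 -> active={job_B:*/4, job_C:*/18, job_F:*/15}
Op 6: register job_E */5 -> active={job_B:*/4, job_C:*/18, job_E:*/5, job_F:*/15}
Op 7: register job_C */16 -> active={job_B:*/4, job_C:*/16, job_E:*/5, job_F:*/15}
Op 8: register job_E */3 -> active={job_B:*/4, job_C:*/16, job_E:*/3, job_F:*/15}
Op 9: register job_D */11 -> active={job_B:*/4, job_C:*/16, job_D:*/11, job_E:*/3, job_F:*/15}
Op 10: register job_F */2 -> active={job_B:*/4, job_C:*/16, job_D:*/11, job_E:*/3, job_F:*/2}
Op 11: register job_D */9 -> active={job_B:*/4, job_C:*/16, job_D:*/9, job_E:*/3, job_F:*/2}
  job_B: interval 4, next fire after T=214 is 216
  job_C: interval 16, next fire after T=214 is 224
  job_D: interval 9, next fire after T=214 is 216
  job_E: interval 3, next fire after T=214 is 216
  job_F: interval 2, next fire after T=214 is 216
Earliest = 216, winner (lex tiebreak) = job_B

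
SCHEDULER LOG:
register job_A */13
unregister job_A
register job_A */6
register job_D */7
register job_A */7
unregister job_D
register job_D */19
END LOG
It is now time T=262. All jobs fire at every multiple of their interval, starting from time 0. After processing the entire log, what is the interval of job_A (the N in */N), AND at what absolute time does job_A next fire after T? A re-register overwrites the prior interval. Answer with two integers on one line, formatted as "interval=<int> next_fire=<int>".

Op 1: register job_A */13 -> active={job_A:*/13}
Op 2: unregister job_A -> active={}
Op 3: register job_A */6 -> active={job_A:*/6}
Op 4: register job_D */7 -> active={job_A:*/6, job_D:*/7}
Op 5: register job_A */7 -> active={job_A:*/7, job_D:*/7}
Op 6: unregister job_D -> active={job_A:*/7}
Op 7: register job_D */19 -> active={job_A:*/7, job_D:*/19}
Final interval of job_A = 7
Next fire of job_A after T=262: (262//7+1)*7 = 266

Answer: interval=7 next_fire=266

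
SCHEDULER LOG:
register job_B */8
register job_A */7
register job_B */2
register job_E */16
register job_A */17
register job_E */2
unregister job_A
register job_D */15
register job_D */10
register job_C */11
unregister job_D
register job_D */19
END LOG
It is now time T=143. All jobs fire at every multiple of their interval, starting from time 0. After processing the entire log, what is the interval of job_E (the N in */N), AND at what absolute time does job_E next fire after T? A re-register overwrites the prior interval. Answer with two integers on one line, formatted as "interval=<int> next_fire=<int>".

Op 1: register job_B */8 -> active={job_B:*/8}
Op 2: register job_A */7 -> active={job_A:*/7, job_B:*/8}
Op 3: register job_B */2 -> active={job_A:*/7, job_B:*/2}
Op 4: register job_E */16 -> active={job_A:*/7, job_B:*/2, job_E:*/16}
Op 5: register job_A */17 -> active={job_A:*/17, job_B:*/2, job_E:*/16}
Op 6: register job_E */2 -> active={job_A:*/17, job_B:*/2, job_E:*/2}
Op 7: unregister job_A -> active={job_B:*/2, job_E:*/2}
Op 8: register job_D */15 -> active={job_B:*/2, job_D:*/15, job_E:*/2}
Op 9: register job_D */10 -> active={job_B:*/2, job_D:*/10, job_E:*/2}
Op 10: register job_C */11 -> active={job_B:*/2, job_C:*/11, job_D:*/10, job_E:*/2}
Op 11: unregister job_D -> active={job_B:*/2, job_C:*/11, job_E:*/2}
Op 12: register job_D */19 -> active={job_B:*/2, job_C:*/11, job_D:*/19, job_E:*/2}
Final interval of job_E = 2
Next fire of job_E after T=143: (143//2+1)*2 = 144

Answer: interval=2 next_fire=144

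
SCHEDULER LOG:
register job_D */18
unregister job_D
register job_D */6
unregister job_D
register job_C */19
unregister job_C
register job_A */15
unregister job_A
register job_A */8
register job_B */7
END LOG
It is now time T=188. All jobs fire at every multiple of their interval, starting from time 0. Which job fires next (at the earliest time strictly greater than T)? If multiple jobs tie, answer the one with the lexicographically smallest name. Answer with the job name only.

Op 1: register job_D */18 -> active={job_D:*/18}
Op 2: unregister job_D -> active={}
Op 3: register job_D */6 -> active={job_D:*/6}
Op 4: unregister job_D -> active={}
Op 5: register job_C */19 -> active={job_C:*/19}
Op 6: unregister job_C -> active={}
Op 7: register job_A */15 -> active={job_A:*/15}
Op 8: unregister job_A -> active={}
Op 9: register job_A */8 -> active={job_A:*/8}
Op 10: register job_B */7 -> active={job_A:*/8, job_B:*/7}
  job_A: interval 8, next fire after T=188 is 192
  job_B: interval 7, next fire after T=188 is 189
Earliest = 189, winner (lex tiebreak) = job_B

Answer: job_B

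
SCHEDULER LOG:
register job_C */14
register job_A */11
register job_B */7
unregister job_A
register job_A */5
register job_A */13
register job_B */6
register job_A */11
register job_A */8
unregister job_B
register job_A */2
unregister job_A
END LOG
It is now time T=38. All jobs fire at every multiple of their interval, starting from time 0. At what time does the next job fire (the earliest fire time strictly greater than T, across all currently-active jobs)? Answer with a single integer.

Op 1: register job_C */14 -> active={job_C:*/14}
Op 2: register job_A */11 -> active={job_A:*/11, job_C:*/14}
Op 3: register job_B */7 -> active={job_A:*/11, job_B:*/7, job_C:*/14}
Op 4: unregister job_A -> active={job_B:*/7, job_C:*/14}
Op 5: register job_A */5 -> active={job_A:*/5, job_B:*/7, job_C:*/14}
Op 6: register job_A */13 -> active={job_A:*/13, job_B:*/7, job_C:*/14}
Op 7: register job_B */6 -> active={job_A:*/13, job_B:*/6, job_C:*/14}
Op 8: register job_A */11 -> active={job_A:*/11, job_B:*/6, job_C:*/14}
Op 9: register job_A */8 -> active={job_A:*/8, job_B:*/6, job_C:*/14}
Op 10: unregister job_B -> active={job_A:*/8, job_C:*/14}
Op 11: register job_A */2 -> active={job_A:*/2, job_C:*/14}
Op 12: unregister job_A -> active={job_C:*/14}
  job_C: interval 14, next fire after T=38 is 42
Earliest fire time = 42 (job job_C)

Answer: 42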